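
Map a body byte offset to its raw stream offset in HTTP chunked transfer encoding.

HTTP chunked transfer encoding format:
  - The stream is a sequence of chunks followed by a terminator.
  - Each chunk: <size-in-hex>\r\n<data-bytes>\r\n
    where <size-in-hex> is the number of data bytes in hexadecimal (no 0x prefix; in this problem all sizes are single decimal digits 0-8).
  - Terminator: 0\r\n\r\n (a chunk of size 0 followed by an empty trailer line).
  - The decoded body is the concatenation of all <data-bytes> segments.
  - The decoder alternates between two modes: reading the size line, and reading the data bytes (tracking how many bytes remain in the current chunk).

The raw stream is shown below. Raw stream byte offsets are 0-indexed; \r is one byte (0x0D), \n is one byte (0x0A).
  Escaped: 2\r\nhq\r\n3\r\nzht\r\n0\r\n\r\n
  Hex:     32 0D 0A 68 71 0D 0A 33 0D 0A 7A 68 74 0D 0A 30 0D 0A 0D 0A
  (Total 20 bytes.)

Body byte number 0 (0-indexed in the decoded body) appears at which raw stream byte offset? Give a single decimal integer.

Chunk 1: stream[0..1]='2' size=0x2=2, data at stream[3..5]='hq' -> body[0..2], body so far='hq'
Chunk 2: stream[7..8]='3' size=0x3=3, data at stream[10..13]='zht' -> body[2..5], body so far='hqzht'
Chunk 3: stream[15..16]='0' size=0 (terminator). Final body='hqzht' (5 bytes)
Body byte 0 at stream offset 3

Answer: 3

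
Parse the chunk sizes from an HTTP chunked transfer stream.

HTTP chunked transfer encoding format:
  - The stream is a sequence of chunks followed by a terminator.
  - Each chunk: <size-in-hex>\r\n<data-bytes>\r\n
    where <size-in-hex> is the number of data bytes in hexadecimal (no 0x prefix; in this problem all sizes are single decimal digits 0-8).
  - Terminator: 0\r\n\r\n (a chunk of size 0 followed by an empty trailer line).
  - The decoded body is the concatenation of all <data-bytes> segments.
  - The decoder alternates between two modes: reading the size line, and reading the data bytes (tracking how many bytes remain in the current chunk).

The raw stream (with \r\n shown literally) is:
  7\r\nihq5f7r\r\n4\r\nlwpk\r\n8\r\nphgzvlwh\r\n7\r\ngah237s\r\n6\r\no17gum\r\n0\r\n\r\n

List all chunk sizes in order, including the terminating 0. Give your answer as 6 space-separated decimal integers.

Answer: 7 4 8 7 6 0

Derivation:
Chunk 1: stream[0..1]='7' size=0x7=7, data at stream[3..10]='ihq5f7r' -> body[0..7], body so far='ihq5f7r'
Chunk 2: stream[12..13]='4' size=0x4=4, data at stream[15..19]='lwpk' -> body[7..11], body so far='ihq5f7rlwpk'
Chunk 3: stream[21..22]='8' size=0x8=8, data at stream[24..32]='phgzvlwh' -> body[11..19], body so far='ihq5f7rlwpkphgzvlwh'
Chunk 4: stream[34..35]='7' size=0x7=7, data at stream[37..44]='gah237s' -> body[19..26], body so far='ihq5f7rlwpkphgzvlwhgah237s'
Chunk 5: stream[46..47]='6' size=0x6=6, data at stream[49..55]='o17gum' -> body[26..32], body so far='ihq5f7rlwpkphgzvlwhgah237so17gum'
Chunk 6: stream[57..58]='0' size=0 (terminator). Final body='ihq5f7rlwpkphgzvlwhgah237so17gum' (32 bytes)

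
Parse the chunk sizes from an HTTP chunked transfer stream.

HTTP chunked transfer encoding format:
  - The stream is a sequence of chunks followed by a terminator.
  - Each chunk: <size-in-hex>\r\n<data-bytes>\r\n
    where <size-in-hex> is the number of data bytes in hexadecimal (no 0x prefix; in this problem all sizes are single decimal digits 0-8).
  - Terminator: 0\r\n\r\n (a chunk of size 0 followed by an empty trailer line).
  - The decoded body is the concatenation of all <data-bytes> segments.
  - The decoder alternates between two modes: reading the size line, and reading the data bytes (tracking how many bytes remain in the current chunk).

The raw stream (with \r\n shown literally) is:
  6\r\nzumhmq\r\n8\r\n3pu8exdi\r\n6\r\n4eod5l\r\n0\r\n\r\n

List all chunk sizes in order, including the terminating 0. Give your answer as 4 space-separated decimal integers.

Answer: 6 8 6 0

Derivation:
Chunk 1: stream[0..1]='6' size=0x6=6, data at stream[3..9]='zumhmq' -> body[0..6], body so far='zumhmq'
Chunk 2: stream[11..12]='8' size=0x8=8, data at stream[14..22]='3pu8exdi' -> body[6..14], body so far='zumhmq3pu8exdi'
Chunk 3: stream[24..25]='6' size=0x6=6, data at stream[27..33]='4eod5l' -> body[14..20], body so far='zumhmq3pu8exdi4eod5l'
Chunk 4: stream[35..36]='0' size=0 (terminator). Final body='zumhmq3pu8exdi4eod5l' (20 bytes)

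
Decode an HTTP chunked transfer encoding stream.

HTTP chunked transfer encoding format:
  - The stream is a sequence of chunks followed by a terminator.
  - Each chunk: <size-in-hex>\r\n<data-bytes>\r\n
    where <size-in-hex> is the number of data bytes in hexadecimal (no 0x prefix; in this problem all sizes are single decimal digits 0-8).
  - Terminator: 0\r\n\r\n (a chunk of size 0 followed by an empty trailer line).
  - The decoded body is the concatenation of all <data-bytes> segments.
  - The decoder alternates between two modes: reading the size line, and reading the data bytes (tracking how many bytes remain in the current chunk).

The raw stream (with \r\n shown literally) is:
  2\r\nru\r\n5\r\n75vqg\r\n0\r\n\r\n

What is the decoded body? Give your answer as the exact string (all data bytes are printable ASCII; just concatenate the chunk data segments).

Chunk 1: stream[0..1]='2' size=0x2=2, data at stream[3..5]='ru' -> body[0..2], body so far='ru'
Chunk 2: stream[7..8]='5' size=0x5=5, data at stream[10..15]='75vqg' -> body[2..7], body so far='ru75vqg'
Chunk 3: stream[17..18]='0' size=0 (terminator). Final body='ru75vqg' (7 bytes)

Answer: ru75vqg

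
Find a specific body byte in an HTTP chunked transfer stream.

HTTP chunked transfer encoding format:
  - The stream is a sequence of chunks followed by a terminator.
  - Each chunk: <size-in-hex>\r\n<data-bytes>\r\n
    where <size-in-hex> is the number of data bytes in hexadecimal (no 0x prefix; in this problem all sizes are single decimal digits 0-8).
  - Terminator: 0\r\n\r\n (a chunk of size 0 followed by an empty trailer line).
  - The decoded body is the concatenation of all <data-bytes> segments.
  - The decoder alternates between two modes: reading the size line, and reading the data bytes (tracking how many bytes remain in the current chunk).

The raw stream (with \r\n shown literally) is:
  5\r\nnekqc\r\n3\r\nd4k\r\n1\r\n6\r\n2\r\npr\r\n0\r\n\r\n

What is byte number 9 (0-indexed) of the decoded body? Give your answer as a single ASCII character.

Answer: p

Derivation:
Chunk 1: stream[0..1]='5' size=0x5=5, data at stream[3..8]='nekqc' -> body[0..5], body so far='nekqc'
Chunk 2: stream[10..11]='3' size=0x3=3, data at stream[13..16]='d4k' -> body[5..8], body so far='nekqcd4k'
Chunk 3: stream[18..19]='1' size=0x1=1, data at stream[21..22]='6' -> body[8..9], body so far='nekqcd4k6'
Chunk 4: stream[24..25]='2' size=0x2=2, data at stream[27..29]='pr' -> body[9..11], body so far='nekqcd4k6pr'
Chunk 5: stream[31..32]='0' size=0 (terminator). Final body='nekqcd4k6pr' (11 bytes)
Body byte 9 = 'p'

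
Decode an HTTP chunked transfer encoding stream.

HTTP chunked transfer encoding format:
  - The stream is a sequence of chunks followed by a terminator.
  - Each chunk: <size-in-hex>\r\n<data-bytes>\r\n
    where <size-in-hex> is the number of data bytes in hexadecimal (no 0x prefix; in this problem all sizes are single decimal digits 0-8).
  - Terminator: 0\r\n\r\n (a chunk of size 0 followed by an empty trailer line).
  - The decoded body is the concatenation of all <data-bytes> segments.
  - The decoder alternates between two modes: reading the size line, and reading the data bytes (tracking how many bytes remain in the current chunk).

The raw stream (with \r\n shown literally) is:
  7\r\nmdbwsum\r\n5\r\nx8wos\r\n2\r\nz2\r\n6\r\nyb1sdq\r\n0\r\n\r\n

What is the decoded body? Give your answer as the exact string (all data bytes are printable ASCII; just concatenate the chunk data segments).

Chunk 1: stream[0..1]='7' size=0x7=7, data at stream[3..10]='mdbwsum' -> body[0..7], body so far='mdbwsum'
Chunk 2: stream[12..13]='5' size=0x5=5, data at stream[15..20]='x8wos' -> body[7..12], body so far='mdbwsumx8wos'
Chunk 3: stream[22..23]='2' size=0x2=2, data at stream[25..27]='z2' -> body[12..14], body so far='mdbwsumx8wosz2'
Chunk 4: stream[29..30]='6' size=0x6=6, data at stream[32..38]='yb1sdq' -> body[14..20], body so far='mdbwsumx8wosz2yb1sdq'
Chunk 5: stream[40..41]='0' size=0 (terminator). Final body='mdbwsumx8wosz2yb1sdq' (20 bytes)

Answer: mdbwsumx8wosz2yb1sdq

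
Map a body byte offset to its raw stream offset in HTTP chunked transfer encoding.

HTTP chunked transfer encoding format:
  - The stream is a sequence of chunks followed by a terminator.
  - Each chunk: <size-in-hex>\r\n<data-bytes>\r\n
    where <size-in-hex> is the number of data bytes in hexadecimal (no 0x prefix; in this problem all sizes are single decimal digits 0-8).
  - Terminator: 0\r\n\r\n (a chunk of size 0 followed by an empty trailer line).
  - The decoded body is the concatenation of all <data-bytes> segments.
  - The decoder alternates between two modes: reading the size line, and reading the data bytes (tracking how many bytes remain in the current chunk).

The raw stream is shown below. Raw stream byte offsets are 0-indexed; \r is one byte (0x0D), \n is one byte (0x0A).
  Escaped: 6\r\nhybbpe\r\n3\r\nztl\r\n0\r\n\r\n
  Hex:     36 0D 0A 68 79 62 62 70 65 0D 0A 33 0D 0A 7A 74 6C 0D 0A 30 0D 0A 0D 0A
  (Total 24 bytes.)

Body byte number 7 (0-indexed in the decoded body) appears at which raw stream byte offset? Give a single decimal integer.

Chunk 1: stream[0..1]='6' size=0x6=6, data at stream[3..9]='hybbpe' -> body[0..6], body so far='hybbpe'
Chunk 2: stream[11..12]='3' size=0x3=3, data at stream[14..17]='ztl' -> body[6..9], body so far='hybbpeztl'
Chunk 3: stream[19..20]='0' size=0 (terminator). Final body='hybbpeztl' (9 bytes)
Body byte 7 at stream offset 15

Answer: 15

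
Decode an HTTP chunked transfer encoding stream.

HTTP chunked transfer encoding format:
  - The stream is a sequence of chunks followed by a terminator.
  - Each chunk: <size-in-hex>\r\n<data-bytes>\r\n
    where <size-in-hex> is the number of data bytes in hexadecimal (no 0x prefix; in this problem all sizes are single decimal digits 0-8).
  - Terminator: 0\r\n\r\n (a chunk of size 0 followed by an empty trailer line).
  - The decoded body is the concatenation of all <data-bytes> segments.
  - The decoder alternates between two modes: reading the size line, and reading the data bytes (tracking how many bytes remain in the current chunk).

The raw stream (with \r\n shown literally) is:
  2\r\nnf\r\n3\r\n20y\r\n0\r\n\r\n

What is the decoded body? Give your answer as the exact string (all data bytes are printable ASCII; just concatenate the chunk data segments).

Answer: nf20y

Derivation:
Chunk 1: stream[0..1]='2' size=0x2=2, data at stream[3..5]='nf' -> body[0..2], body so far='nf'
Chunk 2: stream[7..8]='3' size=0x3=3, data at stream[10..13]='20y' -> body[2..5], body so far='nf20y'
Chunk 3: stream[15..16]='0' size=0 (terminator). Final body='nf20y' (5 bytes)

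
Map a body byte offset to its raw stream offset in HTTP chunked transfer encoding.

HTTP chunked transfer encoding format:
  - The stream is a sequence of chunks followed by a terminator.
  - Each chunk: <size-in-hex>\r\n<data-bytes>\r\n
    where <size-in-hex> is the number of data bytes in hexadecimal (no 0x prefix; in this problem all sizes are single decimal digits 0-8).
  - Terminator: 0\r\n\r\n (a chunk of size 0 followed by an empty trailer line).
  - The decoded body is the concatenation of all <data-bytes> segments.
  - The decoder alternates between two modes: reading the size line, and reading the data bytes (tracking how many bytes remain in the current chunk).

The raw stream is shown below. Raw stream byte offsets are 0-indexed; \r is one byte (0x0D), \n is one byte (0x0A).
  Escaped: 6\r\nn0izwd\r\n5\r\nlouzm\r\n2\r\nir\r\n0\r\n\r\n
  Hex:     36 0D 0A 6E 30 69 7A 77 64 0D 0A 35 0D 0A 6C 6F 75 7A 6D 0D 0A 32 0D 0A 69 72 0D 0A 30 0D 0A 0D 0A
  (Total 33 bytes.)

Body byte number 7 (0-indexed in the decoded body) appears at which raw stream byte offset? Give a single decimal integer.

Answer: 15

Derivation:
Chunk 1: stream[0..1]='6' size=0x6=6, data at stream[3..9]='n0izwd' -> body[0..6], body so far='n0izwd'
Chunk 2: stream[11..12]='5' size=0x5=5, data at stream[14..19]='louzm' -> body[6..11], body so far='n0izwdlouzm'
Chunk 3: stream[21..22]='2' size=0x2=2, data at stream[24..26]='ir' -> body[11..13], body so far='n0izwdlouzmir'
Chunk 4: stream[28..29]='0' size=0 (terminator). Final body='n0izwdlouzmir' (13 bytes)
Body byte 7 at stream offset 15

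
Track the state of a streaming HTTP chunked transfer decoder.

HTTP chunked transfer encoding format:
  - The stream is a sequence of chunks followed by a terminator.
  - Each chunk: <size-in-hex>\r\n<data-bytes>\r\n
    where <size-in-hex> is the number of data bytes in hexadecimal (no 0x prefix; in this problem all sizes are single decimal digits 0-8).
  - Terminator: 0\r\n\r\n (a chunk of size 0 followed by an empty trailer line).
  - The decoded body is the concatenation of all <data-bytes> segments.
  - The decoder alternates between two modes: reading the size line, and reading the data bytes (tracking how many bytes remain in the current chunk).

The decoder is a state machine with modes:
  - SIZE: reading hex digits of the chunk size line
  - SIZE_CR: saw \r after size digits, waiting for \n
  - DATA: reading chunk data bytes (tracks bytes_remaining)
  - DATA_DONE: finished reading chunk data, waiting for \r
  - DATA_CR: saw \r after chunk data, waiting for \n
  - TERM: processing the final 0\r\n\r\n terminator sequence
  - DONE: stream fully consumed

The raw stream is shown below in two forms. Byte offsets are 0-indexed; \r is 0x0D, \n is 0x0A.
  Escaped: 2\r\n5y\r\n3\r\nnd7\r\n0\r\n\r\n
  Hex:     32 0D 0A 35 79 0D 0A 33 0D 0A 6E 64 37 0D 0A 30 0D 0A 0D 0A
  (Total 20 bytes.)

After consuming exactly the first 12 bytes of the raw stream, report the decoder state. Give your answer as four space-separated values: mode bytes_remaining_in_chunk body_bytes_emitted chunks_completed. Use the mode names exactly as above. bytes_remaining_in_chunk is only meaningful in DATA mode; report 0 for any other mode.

Byte 0 = '2': mode=SIZE remaining=0 emitted=0 chunks_done=0
Byte 1 = 0x0D: mode=SIZE_CR remaining=0 emitted=0 chunks_done=0
Byte 2 = 0x0A: mode=DATA remaining=2 emitted=0 chunks_done=0
Byte 3 = '5': mode=DATA remaining=1 emitted=1 chunks_done=0
Byte 4 = 'y': mode=DATA_DONE remaining=0 emitted=2 chunks_done=0
Byte 5 = 0x0D: mode=DATA_CR remaining=0 emitted=2 chunks_done=0
Byte 6 = 0x0A: mode=SIZE remaining=0 emitted=2 chunks_done=1
Byte 7 = '3': mode=SIZE remaining=0 emitted=2 chunks_done=1
Byte 8 = 0x0D: mode=SIZE_CR remaining=0 emitted=2 chunks_done=1
Byte 9 = 0x0A: mode=DATA remaining=3 emitted=2 chunks_done=1
Byte 10 = 'n': mode=DATA remaining=2 emitted=3 chunks_done=1
Byte 11 = 'd': mode=DATA remaining=1 emitted=4 chunks_done=1

Answer: DATA 1 4 1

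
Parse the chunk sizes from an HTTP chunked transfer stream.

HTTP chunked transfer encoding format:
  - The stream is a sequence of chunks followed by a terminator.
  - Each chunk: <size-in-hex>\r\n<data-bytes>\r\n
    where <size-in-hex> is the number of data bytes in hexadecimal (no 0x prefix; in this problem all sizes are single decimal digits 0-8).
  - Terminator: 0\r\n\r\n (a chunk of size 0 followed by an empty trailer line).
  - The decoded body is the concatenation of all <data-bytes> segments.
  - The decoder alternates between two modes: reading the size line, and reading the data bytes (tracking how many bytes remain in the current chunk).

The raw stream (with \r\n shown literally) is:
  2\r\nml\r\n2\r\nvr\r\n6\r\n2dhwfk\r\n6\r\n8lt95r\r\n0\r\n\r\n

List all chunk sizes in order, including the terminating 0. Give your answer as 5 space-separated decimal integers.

Chunk 1: stream[0..1]='2' size=0x2=2, data at stream[3..5]='ml' -> body[0..2], body so far='ml'
Chunk 2: stream[7..8]='2' size=0x2=2, data at stream[10..12]='vr' -> body[2..4], body so far='mlvr'
Chunk 3: stream[14..15]='6' size=0x6=6, data at stream[17..23]='2dhwfk' -> body[4..10], body so far='mlvr2dhwfk'
Chunk 4: stream[25..26]='6' size=0x6=6, data at stream[28..34]='8lt95r' -> body[10..16], body so far='mlvr2dhwfk8lt95r'
Chunk 5: stream[36..37]='0' size=0 (terminator). Final body='mlvr2dhwfk8lt95r' (16 bytes)

Answer: 2 2 6 6 0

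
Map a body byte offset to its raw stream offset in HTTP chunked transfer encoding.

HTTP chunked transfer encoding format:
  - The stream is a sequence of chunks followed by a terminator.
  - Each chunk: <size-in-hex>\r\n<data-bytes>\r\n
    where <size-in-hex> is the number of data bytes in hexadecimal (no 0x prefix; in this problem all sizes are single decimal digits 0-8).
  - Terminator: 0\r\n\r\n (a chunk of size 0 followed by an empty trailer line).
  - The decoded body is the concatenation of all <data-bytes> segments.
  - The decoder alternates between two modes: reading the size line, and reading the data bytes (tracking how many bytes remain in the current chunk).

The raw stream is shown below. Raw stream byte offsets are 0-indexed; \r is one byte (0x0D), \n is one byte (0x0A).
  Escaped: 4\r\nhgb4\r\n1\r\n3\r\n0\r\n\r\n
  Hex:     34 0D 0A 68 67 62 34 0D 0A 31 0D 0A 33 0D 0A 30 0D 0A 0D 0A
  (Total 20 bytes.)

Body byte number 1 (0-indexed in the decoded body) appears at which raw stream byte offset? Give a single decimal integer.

Chunk 1: stream[0..1]='4' size=0x4=4, data at stream[3..7]='hgb4' -> body[0..4], body so far='hgb4'
Chunk 2: stream[9..10]='1' size=0x1=1, data at stream[12..13]='3' -> body[4..5], body so far='hgb43'
Chunk 3: stream[15..16]='0' size=0 (terminator). Final body='hgb43' (5 bytes)
Body byte 1 at stream offset 4

Answer: 4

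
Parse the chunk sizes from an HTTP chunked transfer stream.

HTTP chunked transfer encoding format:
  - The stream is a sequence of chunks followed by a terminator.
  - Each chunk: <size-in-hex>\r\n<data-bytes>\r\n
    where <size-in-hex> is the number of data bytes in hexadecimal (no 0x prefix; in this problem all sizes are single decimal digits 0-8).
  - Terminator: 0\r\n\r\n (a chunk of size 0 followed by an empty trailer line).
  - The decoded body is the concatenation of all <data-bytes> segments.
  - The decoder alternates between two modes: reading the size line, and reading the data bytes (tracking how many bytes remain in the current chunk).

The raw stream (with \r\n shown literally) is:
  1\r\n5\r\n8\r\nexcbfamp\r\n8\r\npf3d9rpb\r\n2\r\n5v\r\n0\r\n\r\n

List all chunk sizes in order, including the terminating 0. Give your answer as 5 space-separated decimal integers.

Chunk 1: stream[0..1]='1' size=0x1=1, data at stream[3..4]='5' -> body[0..1], body so far='5'
Chunk 2: stream[6..7]='8' size=0x8=8, data at stream[9..17]='excbfamp' -> body[1..9], body so far='5excbfamp'
Chunk 3: stream[19..20]='8' size=0x8=8, data at stream[22..30]='pf3d9rpb' -> body[9..17], body so far='5excbfamppf3d9rpb'
Chunk 4: stream[32..33]='2' size=0x2=2, data at stream[35..37]='5v' -> body[17..19], body so far='5excbfamppf3d9rpb5v'
Chunk 5: stream[39..40]='0' size=0 (terminator). Final body='5excbfamppf3d9rpb5v' (19 bytes)

Answer: 1 8 8 2 0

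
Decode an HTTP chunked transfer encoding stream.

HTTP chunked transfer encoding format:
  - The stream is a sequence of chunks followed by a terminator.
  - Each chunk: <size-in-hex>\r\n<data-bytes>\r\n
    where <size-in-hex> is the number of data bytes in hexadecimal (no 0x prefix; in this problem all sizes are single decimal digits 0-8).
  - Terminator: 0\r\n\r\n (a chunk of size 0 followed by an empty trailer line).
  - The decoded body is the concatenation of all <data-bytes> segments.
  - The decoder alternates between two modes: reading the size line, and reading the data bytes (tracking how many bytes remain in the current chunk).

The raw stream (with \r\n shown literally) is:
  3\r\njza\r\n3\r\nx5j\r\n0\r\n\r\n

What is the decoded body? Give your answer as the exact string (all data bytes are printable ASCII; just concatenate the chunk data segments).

Answer: jzax5j

Derivation:
Chunk 1: stream[0..1]='3' size=0x3=3, data at stream[3..6]='jza' -> body[0..3], body so far='jza'
Chunk 2: stream[8..9]='3' size=0x3=3, data at stream[11..14]='x5j' -> body[3..6], body so far='jzax5j'
Chunk 3: stream[16..17]='0' size=0 (terminator). Final body='jzax5j' (6 bytes)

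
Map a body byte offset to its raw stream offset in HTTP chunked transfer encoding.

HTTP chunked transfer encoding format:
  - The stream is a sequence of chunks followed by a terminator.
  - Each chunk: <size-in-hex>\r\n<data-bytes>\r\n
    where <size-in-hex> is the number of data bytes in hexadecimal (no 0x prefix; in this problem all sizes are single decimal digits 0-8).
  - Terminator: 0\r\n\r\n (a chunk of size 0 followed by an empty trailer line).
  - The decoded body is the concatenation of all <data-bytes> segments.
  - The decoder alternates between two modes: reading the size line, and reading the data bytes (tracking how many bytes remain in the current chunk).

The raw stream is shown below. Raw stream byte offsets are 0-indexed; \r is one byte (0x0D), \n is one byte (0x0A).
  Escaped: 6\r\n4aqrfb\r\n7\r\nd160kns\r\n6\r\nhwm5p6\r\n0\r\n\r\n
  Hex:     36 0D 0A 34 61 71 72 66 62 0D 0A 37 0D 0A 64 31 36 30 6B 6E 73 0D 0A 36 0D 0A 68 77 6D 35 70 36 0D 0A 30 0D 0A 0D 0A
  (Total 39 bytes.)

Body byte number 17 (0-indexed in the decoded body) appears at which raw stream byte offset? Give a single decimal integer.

Chunk 1: stream[0..1]='6' size=0x6=6, data at stream[3..9]='4aqrfb' -> body[0..6], body so far='4aqrfb'
Chunk 2: stream[11..12]='7' size=0x7=7, data at stream[14..21]='d160kns' -> body[6..13], body so far='4aqrfbd160kns'
Chunk 3: stream[23..24]='6' size=0x6=6, data at stream[26..32]='hwm5p6' -> body[13..19], body so far='4aqrfbd160knshwm5p6'
Chunk 4: stream[34..35]='0' size=0 (terminator). Final body='4aqrfbd160knshwm5p6' (19 bytes)
Body byte 17 at stream offset 30

Answer: 30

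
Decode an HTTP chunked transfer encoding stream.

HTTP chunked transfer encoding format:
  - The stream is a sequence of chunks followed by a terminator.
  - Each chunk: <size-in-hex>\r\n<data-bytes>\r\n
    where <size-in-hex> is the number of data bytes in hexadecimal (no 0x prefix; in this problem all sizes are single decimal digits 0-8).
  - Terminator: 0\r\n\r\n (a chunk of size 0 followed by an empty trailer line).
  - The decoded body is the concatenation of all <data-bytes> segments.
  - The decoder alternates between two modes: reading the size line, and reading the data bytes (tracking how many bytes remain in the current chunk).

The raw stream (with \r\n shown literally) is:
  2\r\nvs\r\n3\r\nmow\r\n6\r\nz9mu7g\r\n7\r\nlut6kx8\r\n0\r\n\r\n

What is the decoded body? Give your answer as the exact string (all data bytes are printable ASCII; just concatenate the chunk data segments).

Answer: vsmowz9mu7glut6kx8

Derivation:
Chunk 1: stream[0..1]='2' size=0x2=2, data at stream[3..5]='vs' -> body[0..2], body so far='vs'
Chunk 2: stream[7..8]='3' size=0x3=3, data at stream[10..13]='mow' -> body[2..5], body so far='vsmow'
Chunk 3: stream[15..16]='6' size=0x6=6, data at stream[18..24]='z9mu7g' -> body[5..11], body so far='vsmowz9mu7g'
Chunk 4: stream[26..27]='7' size=0x7=7, data at stream[29..36]='lut6kx8' -> body[11..18], body so far='vsmowz9mu7glut6kx8'
Chunk 5: stream[38..39]='0' size=0 (terminator). Final body='vsmowz9mu7glut6kx8' (18 bytes)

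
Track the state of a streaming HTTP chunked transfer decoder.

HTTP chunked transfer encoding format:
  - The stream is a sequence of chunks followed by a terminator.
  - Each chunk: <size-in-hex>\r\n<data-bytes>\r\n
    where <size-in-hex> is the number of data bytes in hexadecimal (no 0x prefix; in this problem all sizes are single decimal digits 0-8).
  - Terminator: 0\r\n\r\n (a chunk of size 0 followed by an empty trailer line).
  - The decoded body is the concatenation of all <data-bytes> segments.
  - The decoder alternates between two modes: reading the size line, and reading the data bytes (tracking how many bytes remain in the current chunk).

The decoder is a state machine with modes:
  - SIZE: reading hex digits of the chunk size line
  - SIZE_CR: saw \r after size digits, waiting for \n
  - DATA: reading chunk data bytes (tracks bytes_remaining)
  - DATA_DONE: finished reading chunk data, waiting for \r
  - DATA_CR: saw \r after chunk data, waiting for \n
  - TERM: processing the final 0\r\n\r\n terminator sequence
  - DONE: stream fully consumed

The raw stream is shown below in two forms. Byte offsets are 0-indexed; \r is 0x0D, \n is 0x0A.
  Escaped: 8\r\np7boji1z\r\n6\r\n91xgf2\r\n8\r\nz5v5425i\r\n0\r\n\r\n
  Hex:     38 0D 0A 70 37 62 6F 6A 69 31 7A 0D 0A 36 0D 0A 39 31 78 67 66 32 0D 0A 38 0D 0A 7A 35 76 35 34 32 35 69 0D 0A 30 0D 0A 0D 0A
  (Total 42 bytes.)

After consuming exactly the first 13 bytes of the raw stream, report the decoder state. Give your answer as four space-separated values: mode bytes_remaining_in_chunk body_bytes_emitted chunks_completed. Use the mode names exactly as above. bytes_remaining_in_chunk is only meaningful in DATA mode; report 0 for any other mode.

Byte 0 = '8': mode=SIZE remaining=0 emitted=0 chunks_done=0
Byte 1 = 0x0D: mode=SIZE_CR remaining=0 emitted=0 chunks_done=0
Byte 2 = 0x0A: mode=DATA remaining=8 emitted=0 chunks_done=0
Byte 3 = 'p': mode=DATA remaining=7 emitted=1 chunks_done=0
Byte 4 = '7': mode=DATA remaining=6 emitted=2 chunks_done=0
Byte 5 = 'b': mode=DATA remaining=5 emitted=3 chunks_done=0
Byte 6 = 'o': mode=DATA remaining=4 emitted=4 chunks_done=0
Byte 7 = 'j': mode=DATA remaining=3 emitted=5 chunks_done=0
Byte 8 = 'i': mode=DATA remaining=2 emitted=6 chunks_done=0
Byte 9 = '1': mode=DATA remaining=1 emitted=7 chunks_done=0
Byte 10 = 'z': mode=DATA_DONE remaining=0 emitted=8 chunks_done=0
Byte 11 = 0x0D: mode=DATA_CR remaining=0 emitted=8 chunks_done=0
Byte 12 = 0x0A: mode=SIZE remaining=0 emitted=8 chunks_done=1

Answer: SIZE 0 8 1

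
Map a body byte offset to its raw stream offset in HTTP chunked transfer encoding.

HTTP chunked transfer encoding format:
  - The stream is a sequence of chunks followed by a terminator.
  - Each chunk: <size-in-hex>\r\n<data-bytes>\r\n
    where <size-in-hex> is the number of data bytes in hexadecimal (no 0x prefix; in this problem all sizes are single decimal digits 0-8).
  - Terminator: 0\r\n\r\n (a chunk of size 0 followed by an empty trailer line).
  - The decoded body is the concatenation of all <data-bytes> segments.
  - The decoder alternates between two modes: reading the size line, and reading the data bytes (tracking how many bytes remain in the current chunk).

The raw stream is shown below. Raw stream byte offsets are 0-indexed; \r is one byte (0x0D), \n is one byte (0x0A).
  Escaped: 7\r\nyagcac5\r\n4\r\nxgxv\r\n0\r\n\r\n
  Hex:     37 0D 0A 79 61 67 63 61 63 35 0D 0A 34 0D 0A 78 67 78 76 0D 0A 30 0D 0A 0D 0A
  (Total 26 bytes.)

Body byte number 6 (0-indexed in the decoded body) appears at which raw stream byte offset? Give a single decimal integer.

Answer: 9

Derivation:
Chunk 1: stream[0..1]='7' size=0x7=7, data at stream[3..10]='yagcac5' -> body[0..7], body so far='yagcac5'
Chunk 2: stream[12..13]='4' size=0x4=4, data at stream[15..19]='xgxv' -> body[7..11], body so far='yagcac5xgxv'
Chunk 3: stream[21..22]='0' size=0 (terminator). Final body='yagcac5xgxv' (11 bytes)
Body byte 6 at stream offset 9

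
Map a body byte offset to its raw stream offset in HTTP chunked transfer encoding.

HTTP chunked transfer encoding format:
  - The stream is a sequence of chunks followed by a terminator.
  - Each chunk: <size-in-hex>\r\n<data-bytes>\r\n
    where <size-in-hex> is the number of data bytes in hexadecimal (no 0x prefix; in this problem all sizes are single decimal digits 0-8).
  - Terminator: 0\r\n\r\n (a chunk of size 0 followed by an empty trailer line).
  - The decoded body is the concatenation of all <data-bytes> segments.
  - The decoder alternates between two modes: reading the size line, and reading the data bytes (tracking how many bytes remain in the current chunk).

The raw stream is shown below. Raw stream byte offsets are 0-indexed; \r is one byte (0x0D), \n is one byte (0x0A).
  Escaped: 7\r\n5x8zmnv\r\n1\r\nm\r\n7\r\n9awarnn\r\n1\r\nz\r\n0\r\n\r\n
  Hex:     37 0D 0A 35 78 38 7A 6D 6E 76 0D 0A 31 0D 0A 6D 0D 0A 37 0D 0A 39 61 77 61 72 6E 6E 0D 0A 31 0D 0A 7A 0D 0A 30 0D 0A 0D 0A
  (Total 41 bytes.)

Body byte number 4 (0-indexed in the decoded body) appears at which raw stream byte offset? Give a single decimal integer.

Chunk 1: stream[0..1]='7' size=0x7=7, data at stream[3..10]='5x8zmnv' -> body[0..7], body so far='5x8zmnv'
Chunk 2: stream[12..13]='1' size=0x1=1, data at stream[15..16]='m' -> body[7..8], body so far='5x8zmnvm'
Chunk 3: stream[18..19]='7' size=0x7=7, data at stream[21..28]='9awarnn' -> body[8..15], body so far='5x8zmnvm9awarnn'
Chunk 4: stream[30..31]='1' size=0x1=1, data at stream[33..34]='z' -> body[15..16], body so far='5x8zmnvm9awarnnz'
Chunk 5: stream[36..37]='0' size=0 (terminator). Final body='5x8zmnvm9awarnnz' (16 bytes)
Body byte 4 at stream offset 7

Answer: 7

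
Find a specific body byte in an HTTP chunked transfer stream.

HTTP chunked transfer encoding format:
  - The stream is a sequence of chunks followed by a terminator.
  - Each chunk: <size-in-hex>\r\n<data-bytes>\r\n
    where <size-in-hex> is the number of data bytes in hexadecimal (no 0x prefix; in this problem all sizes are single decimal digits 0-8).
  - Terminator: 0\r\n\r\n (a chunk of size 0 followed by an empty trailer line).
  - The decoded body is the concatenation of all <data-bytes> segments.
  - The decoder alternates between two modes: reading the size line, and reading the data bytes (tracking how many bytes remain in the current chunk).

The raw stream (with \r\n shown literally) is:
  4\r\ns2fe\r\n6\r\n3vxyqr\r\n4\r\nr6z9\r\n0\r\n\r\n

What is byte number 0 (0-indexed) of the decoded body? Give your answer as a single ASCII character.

Answer: s

Derivation:
Chunk 1: stream[0..1]='4' size=0x4=4, data at stream[3..7]='s2fe' -> body[0..4], body so far='s2fe'
Chunk 2: stream[9..10]='6' size=0x6=6, data at stream[12..18]='3vxyqr' -> body[4..10], body so far='s2fe3vxyqr'
Chunk 3: stream[20..21]='4' size=0x4=4, data at stream[23..27]='r6z9' -> body[10..14], body so far='s2fe3vxyqrr6z9'
Chunk 4: stream[29..30]='0' size=0 (terminator). Final body='s2fe3vxyqrr6z9' (14 bytes)
Body byte 0 = 's'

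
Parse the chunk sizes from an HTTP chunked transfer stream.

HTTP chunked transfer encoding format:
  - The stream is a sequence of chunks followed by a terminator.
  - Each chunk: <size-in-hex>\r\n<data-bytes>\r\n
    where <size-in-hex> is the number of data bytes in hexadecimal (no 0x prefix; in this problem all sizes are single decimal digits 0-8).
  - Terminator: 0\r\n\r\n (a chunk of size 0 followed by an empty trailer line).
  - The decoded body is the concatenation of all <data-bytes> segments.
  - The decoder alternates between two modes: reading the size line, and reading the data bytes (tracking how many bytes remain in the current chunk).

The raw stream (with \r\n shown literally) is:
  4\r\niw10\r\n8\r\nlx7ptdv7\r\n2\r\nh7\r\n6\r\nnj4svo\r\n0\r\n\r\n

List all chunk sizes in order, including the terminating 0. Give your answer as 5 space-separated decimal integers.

Answer: 4 8 2 6 0

Derivation:
Chunk 1: stream[0..1]='4' size=0x4=4, data at stream[3..7]='iw10' -> body[0..4], body so far='iw10'
Chunk 2: stream[9..10]='8' size=0x8=8, data at stream[12..20]='lx7ptdv7' -> body[4..12], body so far='iw10lx7ptdv7'
Chunk 3: stream[22..23]='2' size=0x2=2, data at stream[25..27]='h7' -> body[12..14], body so far='iw10lx7ptdv7h7'
Chunk 4: stream[29..30]='6' size=0x6=6, data at stream[32..38]='nj4svo' -> body[14..20], body so far='iw10lx7ptdv7h7nj4svo'
Chunk 5: stream[40..41]='0' size=0 (terminator). Final body='iw10lx7ptdv7h7nj4svo' (20 bytes)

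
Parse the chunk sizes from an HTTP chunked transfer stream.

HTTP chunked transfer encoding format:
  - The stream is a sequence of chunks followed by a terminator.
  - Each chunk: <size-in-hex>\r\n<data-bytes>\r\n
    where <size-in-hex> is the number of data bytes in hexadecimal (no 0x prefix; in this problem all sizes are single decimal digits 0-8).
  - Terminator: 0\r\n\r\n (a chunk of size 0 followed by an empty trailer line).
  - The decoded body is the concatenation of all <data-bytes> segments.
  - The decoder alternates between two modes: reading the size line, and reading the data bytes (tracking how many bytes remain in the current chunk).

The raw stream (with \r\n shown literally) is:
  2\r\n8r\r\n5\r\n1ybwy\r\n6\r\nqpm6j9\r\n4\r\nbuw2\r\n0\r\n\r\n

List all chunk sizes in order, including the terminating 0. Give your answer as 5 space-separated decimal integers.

Answer: 2 5 6 4 0

Derivation:
Chunk 1: stream[0..1]='2' size=0x2=2, data at stream[3..5]='8r' -> body[0..2], body so far='8r'
Chunk 2: stream[7..8]='5' size=0x5=5, data at stream[10..15]='1ybwy' -> body[2..7], body so far='8r1ybwy'
Chunk 3: stream[17..18]='6' size=0x6=6, data at stream[20..26]='qpm6j9' -> body[7..13], body so far='8r1ybwyqpm6j9'
Chunk 4: stream[28..29]='4' size=0x4=4, data at stream[31..35]='buw2' -> body[13..17], body so far='8r1ybwyqpm6j9buw2'
Chunk 5: stream[37..38]='0' size=0 (terminator). Final body='8r1ybwyqpm6j9buw2' (17 bytes)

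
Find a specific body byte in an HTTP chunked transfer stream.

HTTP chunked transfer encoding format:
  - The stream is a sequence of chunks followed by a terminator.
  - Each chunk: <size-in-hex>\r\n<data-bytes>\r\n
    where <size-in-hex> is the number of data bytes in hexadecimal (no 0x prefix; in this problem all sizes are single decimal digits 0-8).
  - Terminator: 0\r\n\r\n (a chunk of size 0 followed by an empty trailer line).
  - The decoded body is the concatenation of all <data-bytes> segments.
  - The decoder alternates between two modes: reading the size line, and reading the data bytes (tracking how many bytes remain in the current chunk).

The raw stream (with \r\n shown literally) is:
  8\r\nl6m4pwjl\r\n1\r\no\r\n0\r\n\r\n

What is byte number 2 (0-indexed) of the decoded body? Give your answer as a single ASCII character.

Answer: m

Derivation:
Chunk 1: stream[0..1]='8' size=0x8=8, data at stream[3..11]='l6m4pwjl' -> body[0..8], body so far='l6m4pwjl'
Chunk 2: stream[13..14]='1' size=0x1=1, data at stream[16..17]='o' -> body[8..9], body so far='l6m4pwjlo'
Chunk 3: stream[19..20]='0' size=0 (terminator). Final body='l6m4pwjlo' (9 bytes)
Body byte 2 = 'm'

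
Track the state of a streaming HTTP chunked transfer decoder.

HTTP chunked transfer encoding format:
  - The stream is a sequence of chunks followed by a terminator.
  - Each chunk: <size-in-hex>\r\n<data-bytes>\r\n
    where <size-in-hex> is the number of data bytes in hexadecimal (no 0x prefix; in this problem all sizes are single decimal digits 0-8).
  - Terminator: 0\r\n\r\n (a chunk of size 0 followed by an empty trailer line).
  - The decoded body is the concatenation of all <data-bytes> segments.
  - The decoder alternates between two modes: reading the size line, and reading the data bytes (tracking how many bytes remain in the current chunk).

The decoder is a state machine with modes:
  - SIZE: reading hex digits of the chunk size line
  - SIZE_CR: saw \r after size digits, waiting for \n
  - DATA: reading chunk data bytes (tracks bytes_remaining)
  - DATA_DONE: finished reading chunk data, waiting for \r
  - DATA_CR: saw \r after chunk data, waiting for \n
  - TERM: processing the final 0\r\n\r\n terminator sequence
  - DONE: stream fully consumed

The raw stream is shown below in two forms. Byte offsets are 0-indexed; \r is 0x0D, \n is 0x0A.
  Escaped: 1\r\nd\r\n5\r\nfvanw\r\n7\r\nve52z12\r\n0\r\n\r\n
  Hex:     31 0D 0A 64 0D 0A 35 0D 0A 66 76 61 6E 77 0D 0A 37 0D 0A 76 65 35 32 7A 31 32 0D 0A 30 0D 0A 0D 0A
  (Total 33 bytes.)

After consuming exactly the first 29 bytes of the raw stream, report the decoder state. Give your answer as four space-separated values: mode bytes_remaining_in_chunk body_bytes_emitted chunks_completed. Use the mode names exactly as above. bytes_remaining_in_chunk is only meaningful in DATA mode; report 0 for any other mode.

Byte 0 = '1': mode=SIZE remaining=0 emitted=0 chunks_done=0
Byte 1 = 0x0D: mode=SIZE_CR remaining=0 emitted=0 chunks_done=0
Byte 2 = 0x0A: mode=DATA remaining=1 emitted=0 chunks_done=0
Byte 3 = 'd': mode=DATA_DONE remaining=0 emitted=1 chunks_done=0
Byte 4 = 0x0D: mode=DATA_CR remaining=0 emitted=1 chunks_done=0
Byte 5 = 0x0A: mode=SIZE remaining=0 emitted=1 chunks_done=1
Byte 6 = '5': mode=SIZE remaining=0 emitted=1 chunks_done=1
Byte 7 = 0x0D: mode=SIZE_CR remaining=0 emitted=1 chunks_done=1
Byte 8 = 0x0A: mode=DATA remaining=5 emitted=1 chunks_done=1
Byte 9 = 'f': mode=DATA remaining=4 emitted=2 chunks_done=1
Byte 10 = 'v': mode=DATA remaining=3 emitted=3 chunks_done=1
Byte 11 = 'a': mode=DATA remaining=2 emitted=4 chunks_done=1
Byte 12 = 'n': mode=DATA remaining=1 emitted=5 chunks_done=1
Byte 13 = 'w': mode=DATA_DONE remaining=0 emitted=6 chunks_done=1
Byte 14 = 0x0D: mode=DATA_CR remaining=0 emitted=6 chunks_done=1
Byte 15 = 0x0A: mode=SIZE remaining=0 emitted=6 chunks_done=2
Byte 16 = '7': mode=SIZE remaining=0 emitted=6 chunks_done=2
Byte 17 = 0x0D: mode=SIZE_CR remaining=0 emitted=6 chunks_done=2
Byte 18 = 0x0A: mode=DATA remaining=7 emitted=6 chunks_done=2
Byte 19 = 'v': mode=DATA remaining=6 emitted=7 chunks_done=2
Byte 20 = 'e': mode=DATA remaining=5 emitted=8 chunks_done=2
Byte 21 = '5': mode=DATA remaining=4 emitted=9 chunks_done=2
Byte 22 = '2': mode=DATA remaining=3 emitted=10 chunks_done=2
Byte 23 = 'z': mode=DATA remaining=2 emitted=11 chunks_done=2
Byte 24 = '1': mode=DATA remaining=1 emitted=12 chunks_done=2
Byte 25 = '2': mode=DATA_DONE remaining=0 emitted=13 chunks_done=2
Byte 26 = 0x0D: mode=DATA_CR remaining=0 emitted=13 chunks_done=2
Byte 27 = 0x0A: mode=SIZE remaining=0 emitted=13 chunks_done=3
Byte 28 = '0': mode=SIZE remaining=0 emitted=13 chunks_done=3

Answer: SIZE 0 13 3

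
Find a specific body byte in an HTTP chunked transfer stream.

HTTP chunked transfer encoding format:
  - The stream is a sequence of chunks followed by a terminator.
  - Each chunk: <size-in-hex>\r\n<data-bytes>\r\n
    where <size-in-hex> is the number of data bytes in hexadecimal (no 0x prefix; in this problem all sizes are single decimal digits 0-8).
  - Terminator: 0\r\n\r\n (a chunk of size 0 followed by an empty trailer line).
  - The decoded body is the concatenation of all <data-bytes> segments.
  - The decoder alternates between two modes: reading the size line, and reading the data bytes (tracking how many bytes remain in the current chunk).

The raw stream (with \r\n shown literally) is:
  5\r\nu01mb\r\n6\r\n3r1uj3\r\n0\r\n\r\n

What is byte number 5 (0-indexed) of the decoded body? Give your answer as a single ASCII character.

Answer: 3

Derivation:
Chunk 1: stream[0..1]='5' size=0x5=5, data at stream[3..8]='u01mb' -> body[0..5], body so far='u01mb'
Chunk 2: stream[10..11]='6' size=0x6=6, data at stream[13..19]='3r1uj3' -> body[5..11], body so far='u01mb3r1uj3'
Chunk 3: stream[21..22]='0' size=0 (terminator). Final body='u01mb3r1uj3' (11 bytes)
Body byte 5 = '3'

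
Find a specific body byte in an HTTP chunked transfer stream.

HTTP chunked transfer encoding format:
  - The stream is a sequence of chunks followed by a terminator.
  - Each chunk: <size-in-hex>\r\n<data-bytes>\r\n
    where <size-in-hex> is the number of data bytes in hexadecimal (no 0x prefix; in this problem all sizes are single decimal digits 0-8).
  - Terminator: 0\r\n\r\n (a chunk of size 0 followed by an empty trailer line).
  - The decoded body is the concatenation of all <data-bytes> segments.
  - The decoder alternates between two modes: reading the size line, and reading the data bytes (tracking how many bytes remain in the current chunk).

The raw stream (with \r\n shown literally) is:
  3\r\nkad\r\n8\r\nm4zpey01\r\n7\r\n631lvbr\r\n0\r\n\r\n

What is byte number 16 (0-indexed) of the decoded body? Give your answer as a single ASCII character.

Answer: b

Derivation:
Chunk 1: stream[0..1]='3' size=0x3=3, data at stream[3..6]='kad' -> body[0..3], body so far='kad'
Chunk 2: stream[8..9]='8' size=0x8=8, data at stream[11..19]='m4zpey01' -> body[3..11], body so far='kadm4zpey01'
Chunk 3: stream[21..22]='7' size=0x7=7, data at stream[24..31]='631lvbr' -> body[11..18], body so far='kadm4zpey01631lvbr'
Chunk 4: stream[33..34]='0' size=0 (terminator). Final body='kadm4zpey01631lvbr' (18 bytes)
Body byte 16 = 'b'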